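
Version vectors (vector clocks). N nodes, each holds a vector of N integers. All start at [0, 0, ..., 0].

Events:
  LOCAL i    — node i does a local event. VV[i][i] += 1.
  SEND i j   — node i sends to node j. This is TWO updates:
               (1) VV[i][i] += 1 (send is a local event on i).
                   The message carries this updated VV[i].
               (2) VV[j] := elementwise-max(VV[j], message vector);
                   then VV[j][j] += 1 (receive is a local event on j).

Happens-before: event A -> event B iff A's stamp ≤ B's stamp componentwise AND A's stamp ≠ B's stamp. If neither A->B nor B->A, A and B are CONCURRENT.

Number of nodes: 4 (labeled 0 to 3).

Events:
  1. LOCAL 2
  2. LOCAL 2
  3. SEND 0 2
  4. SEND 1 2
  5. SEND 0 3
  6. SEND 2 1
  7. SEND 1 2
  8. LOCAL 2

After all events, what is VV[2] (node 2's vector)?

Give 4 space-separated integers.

Answer: 1 3 7 0

Derivation:
Initial: VV[0]=[0, 0, 0, 0]
Initial: VV[1]=[0, 0, 0, 0]
Initial: VV[2]=[0, 0, 0, 0]
Initial: VV[3]=[0, 0, 0, 0]
Event 1: LOCAL 2: VV[2][2]++ -> VV[2]=[0, 0, 1, 0]
Event 2: LOCAL 2: VV[2][2]++ -> VV[2]=[0, 0, 2, 0]
Event 3: SEND 0->2: VV[0][0]++ -> VV[0]=[1, 0, 0, 0], msg_vec=[1, 0, 0, 0]; VV[2]=max(VV[2],msg_vec) then VV[2][2]++ -> VV[2]=[1, 0, 3, 0]
Event 4: SEND 1->2: VV[1][1]++ -> VV[1]=[0, 1, 0, 0], msg_vec=[0, 1, 0, 0]; VV[2]=max(VV[2],msg_vec) then VV[2][2]++ -> VV[2]=[1, 1, 4, 0]
Event 5: SEND 0->3: VV[0][0]++ -> VV[0]=[2, 0, 0, 0], msg_vec=[2, 0, 0, 0]; VV[3]=max(VV[3],msg_vec) then VV[3][3]++ -> VV[3]=[2, 0, 0, 1]
Event 6: SEND 2->1: VV[2][2]++ -> VV[2]=[1, 1, 5, 0], msg_vec=[1, 1, 5, 0]; VV[1]=max(VV[1],msg_vec) then VV[1][1]++ -> VV[1]=[1, 2, 5, 0]
Event 7: SEND 1->2: VV[1][1]++ -> VV[1]=[1, 3, 5, 0], msg_vec=[1, 3, 5, 0]; VV[2]=max(VV[2],msg_vec) then VV[2][2]++ -> VV[2]=[1, 3, 6, 0]
Event 8: LOCAL 2: VV[2][2]++ -> VV[2]=[1, 3, 7, 0]
Final vectors: VV[0]=[2, 0, 0, 0]; VV[1]=[1, 3, 5, 0]; VV[2]=[1, 3, 7, 0]; VV[3]=[2, 0, 0, 1]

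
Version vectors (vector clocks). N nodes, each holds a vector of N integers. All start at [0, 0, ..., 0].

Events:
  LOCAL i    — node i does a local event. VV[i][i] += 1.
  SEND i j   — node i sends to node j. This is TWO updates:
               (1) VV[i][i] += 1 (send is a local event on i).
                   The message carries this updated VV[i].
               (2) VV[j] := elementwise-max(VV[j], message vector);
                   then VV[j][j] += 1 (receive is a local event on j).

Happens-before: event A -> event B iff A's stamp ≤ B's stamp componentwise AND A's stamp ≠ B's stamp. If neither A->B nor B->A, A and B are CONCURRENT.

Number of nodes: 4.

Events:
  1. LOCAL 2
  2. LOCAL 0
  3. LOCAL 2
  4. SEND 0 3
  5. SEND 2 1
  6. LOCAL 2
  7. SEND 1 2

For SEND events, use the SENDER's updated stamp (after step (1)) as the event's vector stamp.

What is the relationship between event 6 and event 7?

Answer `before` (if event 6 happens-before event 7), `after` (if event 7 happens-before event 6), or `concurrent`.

Initial: VV[0]=[0, 0, 0, 0]
Initial: VV[1]=[0, 0, 0, 0]
Initial: VV[2]=[0, 0, 0, 0]
Initial: VV[3]=[0, 0, 0, 0]
Event 1: LOCAL 2: VV[2][2]++ -> VV[2]=[0, 0, 1, 0]
Event 2: LOCAL 0: VV[0][0]++ -> VV[0]=[1, 0, 0, 0]
Event 3: LOCAL 2: VV[2][2]++ -> VV[2]=[0, 0, 2, 0]
Event 4: SEND 0->3: VV[0][0]++ -> VV[0]=[2, 0, 0, 0], msg_vec=[2, 0, 0, 0]; VV[3]=max(VV[3],msg_vec) then VV[3][3]++ -> VV[3]=[2, 0, 0, 1]
Event 5: SEND 2->1: VV[2][2]++ -> VV[2]=[0, 0, 3, 0], msg_vec=[0, 0, 3, 0]; VV[1]=max(VV[1],msg_vec) then VV[1][1]++ -> VV[1]=[0, 1, 3, 0]
Event 6: LOCAL 2: VV[2][2]++ -> VV[2]=[0, 0, 4, 0]
Event 7: SEND 1->2: VV[1][1]++ -> VV[1]=[0, 2, 3, 0], msg_vec=[0, 2, 3, 0]; VV[2]=max(VV[2],msg_vec) then VV[2][2]++ -> VV[2]=[0, 2, 5, 0]
Event 6 stamp: [0, 0, 4, 0]
Event 7 stamp: [0, 2, 3, 0]
[0, 0, 4, 0] <= [0, 2, 3, 0]? False
[0, 2, 3, 0] <= [0, 0, 4, 0]? False
Relation: concurrent

Answer: concurrent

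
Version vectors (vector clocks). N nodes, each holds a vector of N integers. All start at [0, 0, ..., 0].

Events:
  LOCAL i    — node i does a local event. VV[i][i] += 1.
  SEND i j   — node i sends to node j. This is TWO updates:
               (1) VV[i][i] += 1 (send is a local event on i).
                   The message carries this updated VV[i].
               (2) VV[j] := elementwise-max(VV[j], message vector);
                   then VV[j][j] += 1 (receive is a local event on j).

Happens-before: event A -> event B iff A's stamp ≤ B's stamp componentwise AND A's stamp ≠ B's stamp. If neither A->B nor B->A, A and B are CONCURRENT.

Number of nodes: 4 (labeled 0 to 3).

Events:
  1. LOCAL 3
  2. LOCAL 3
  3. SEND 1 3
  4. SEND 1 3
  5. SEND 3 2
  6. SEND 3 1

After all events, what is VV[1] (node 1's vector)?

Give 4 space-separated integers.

Answer: 0 3 0 6

Derivation:
Initial: VV[0]=[0, 0, 0, 0]
Initial: VV[1]=[0, 0, 0, 0]
Initial: VV[2]=[0, 0, 0, 0]
Initial: VV[3]=[0, 0, 0, 0]
Event 1: LOCAL 3: VV[3][3]++ -> VV[3]=[0, 0, 0, 1]
Event 2: LOCAL 3: VV[3][3]++ -> VV[3]=[0, 0, 0, 2]
Event 3: SEND 1->3: VV[1][1]++ -> VV[1]=[0, 1, 0, 0], msg_vec=[0, 1, 0, 0]; VV[3]=max(VV[3],msg_vec) then VV[3][3]++ -> VV[3]=[0, 1, 0, 3]
Event 4: SEND 1->3: VV[1][1]++ -> VV[1]=[0, 2, 0, 0], msg_vec=[0, 2, 0, 0]; VV[3]=max(VV[3],msg_vec) then VV[3][3]++ -> VV[3]=[0, 2, 0, 4]
Event 5: SEND 3->2: VV[3][3]++ -> VV[3]=[0, 2, 0, 5], msg_vec=[0, 2, 0, 5]; VV[2]=max(VV[2],msg_vec) then VV[2][2]++ -> VV[2]=[0, 2, 1, 5]
Event 6: SEND 3->1: VV[3][3]++ -> VV[3]=[0, 2, 0, 6], msg_vec=[0, 2, 0, 6]; VV[1]=max(VV[1],msg_vec) then VV[1][1]++ -> VV[1]=[0, 3, 0, 6]
Final vectors: VV[0]=[0, 0, 0, 0]; VV[1]=[0, 3, 0, 6]; VV[2]=[0, 2, 1, 5]; VV[3]=[0, 2, 0, 6]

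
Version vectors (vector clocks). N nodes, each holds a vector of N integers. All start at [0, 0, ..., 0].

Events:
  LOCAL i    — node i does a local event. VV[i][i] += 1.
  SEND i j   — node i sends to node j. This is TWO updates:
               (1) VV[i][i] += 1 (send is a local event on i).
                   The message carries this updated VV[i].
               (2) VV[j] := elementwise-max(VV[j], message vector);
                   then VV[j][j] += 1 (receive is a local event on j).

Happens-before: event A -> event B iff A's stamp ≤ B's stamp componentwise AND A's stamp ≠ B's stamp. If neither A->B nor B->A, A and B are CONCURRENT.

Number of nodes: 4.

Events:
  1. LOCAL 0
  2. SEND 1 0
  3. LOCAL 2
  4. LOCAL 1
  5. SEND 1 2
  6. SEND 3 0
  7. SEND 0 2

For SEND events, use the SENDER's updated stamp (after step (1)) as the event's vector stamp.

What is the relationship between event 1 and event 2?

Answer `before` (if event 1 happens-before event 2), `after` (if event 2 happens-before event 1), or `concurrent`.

Answer: concurrent

Derivation:
Initial: VV[0]=[0, 0, 0, 0]
Initial: VV[1]=[0, 0, 0, 0]
Initial: VV[2]=[0, 0, 0, 0]
Initial: VV[3]=[0, 0, 0, 0]
Event 1: LOCAL 0: VV[0][0]++ -> VV[0]=[1, 0, 0, 0]
Event 2: SEND 1->0: VV[1][1]++ -> VV[1]=[0, 1, 0, 0], msg_vec=[0, 1, 0, 0]; VV[0]=max(VV[0],msg_vec) then VV[0][0]++ -> VV[0]=[2, 1, 0, 0]
Event 3: LOCAL 2: VV[2][2]++ -> VV[2]=[0, 0, 1, 0]
Event 4: LOCAL 1: VV[1][1]++ -> VV[1]=[0, 2, 0, 0]
Event 5: SEND 1->2: VV[1][1]++ -> VV[1]=[0, 3, 0, 0], msg_vec=[0, 3, 0, 0]; VV[2]=max(VV[2],msg_vec) then VV[2][2]++ -> VV[2]=[0, 3, 2, 0]
Event 6: SEND 3->0: VV[3][3]++ -> VV[3]=[0, 0, 0, 1], msg_vec=[0, 0, 0, 1]; VV[0]=max(VV[0],msg_vec) then VV[0][0]++ -> VV[0]=[3, 1, 0, 1]
Event 7: SEND 0->2: VV[0][0]++ -> VV[0]=[4, 1, 0, 1], msg_vec=[4, 1, 0, 1]; VV[2]=max(VV[2],msg_vec) then VV[2][2]++ -> VV[2]=[4, 3, 3, 1]
Event 1 stamp: [1, 0, 0, 0]
Event 2 stamp: [0, 1, 0, 0]
[1, 0, 0, 0] <= [0, 1, 0, 0]? False
[0, 1, 0, 0] <= [1, 0, 0, 0]? False
Relation: concurrent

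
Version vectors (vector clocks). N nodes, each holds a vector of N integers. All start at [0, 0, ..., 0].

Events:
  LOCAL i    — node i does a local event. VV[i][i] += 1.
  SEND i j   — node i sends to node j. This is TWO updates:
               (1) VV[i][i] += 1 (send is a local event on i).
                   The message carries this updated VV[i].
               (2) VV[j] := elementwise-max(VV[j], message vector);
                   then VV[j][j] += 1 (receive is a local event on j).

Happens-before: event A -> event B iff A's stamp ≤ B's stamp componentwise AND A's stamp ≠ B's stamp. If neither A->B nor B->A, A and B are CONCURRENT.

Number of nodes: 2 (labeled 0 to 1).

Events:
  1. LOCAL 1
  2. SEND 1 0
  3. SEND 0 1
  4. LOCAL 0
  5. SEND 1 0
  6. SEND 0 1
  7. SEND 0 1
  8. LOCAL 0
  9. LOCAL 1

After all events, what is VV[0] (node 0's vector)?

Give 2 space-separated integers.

Initial: VV[0]=[0, 0]
Initial: VV[1]=[0, 0]
Event 1: LOCAL 1: VV[1][1]++ -> VV[1]=[0, 1]
Event 2: SEND 1->0: VV[1][1]++ -> VV[1]=[0, 2], msg_vec=[0, 2]; VV[0]=max(VV[0],msg_vec) then VV[0][0]++ -> VV[0]=[1, 2]
Event 3: SEND 0->1: VV[0][0]++ -> VV[0]=[2, 2], msg_vec=[2, 2]; VV[1]=max(VV[1],msg_vec) then VV[1][1]++ -> VV[1]=[2, 3]
Event 4: LOCAL 0: VV[0][0]++ -> VV[0]=[3, 2]
Event 5: SEND 1->0: VV[1][1]++ -> VV[1]=[2, 4], msg_vec=[2, 4]; VV[0]=max(VV[0],msg_vec) then VV[0][0]++ -> VV[0]=[4, 4]
Event 6: SEND 0->1: VV[0][0]++ -> VV[0]=[5, 4], msg_vec=[5, 4]; VV[1]=max(VV[1],msg_vec) then VV[1][1]++ -> VV[1]=[5, 5]
Event 7: SEND 0->1: VV[0][0]++ -> VV[0]=[6, 4], msg_vec=[6, 4]; VV[1]=max(VV[1],msg_vec) then VV[1][1]++ -> VV[1]=[6, 6]
Event 8: LOCAL 0: VV[0][0]++ -> VV[0]=[7, 4]
Event 9: LOCAL 1: VV[1][1]++ -> VV[1]=[6, 7]
Final vectors: VV[0]=[7, 4]; VV[1]=[6, 7]

Answer: 7 4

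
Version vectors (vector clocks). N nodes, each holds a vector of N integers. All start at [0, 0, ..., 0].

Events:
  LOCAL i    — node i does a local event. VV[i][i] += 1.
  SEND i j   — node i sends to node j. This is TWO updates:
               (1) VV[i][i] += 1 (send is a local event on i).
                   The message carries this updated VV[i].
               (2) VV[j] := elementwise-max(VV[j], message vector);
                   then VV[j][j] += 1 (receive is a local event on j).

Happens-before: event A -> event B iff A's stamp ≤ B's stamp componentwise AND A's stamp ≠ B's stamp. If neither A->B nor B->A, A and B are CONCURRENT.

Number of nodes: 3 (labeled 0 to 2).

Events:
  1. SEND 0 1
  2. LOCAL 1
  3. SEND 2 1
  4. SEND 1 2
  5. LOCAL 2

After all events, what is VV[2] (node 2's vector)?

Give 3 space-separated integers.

Answer: 1 4 3

Derivation:
Initial: VV[0]=[0, 0, 0]
Initial: VV[1]=[0, 0, 0]
Initial: VV[2]=[0, 0, 0]
Event 1: SEND 0->1: VV[0][0]++ -> VV[0]=[1, 0, 0], msg_vec=[1, 0, 0]; VV[1]=max(VV[1],msg_vec) then VV[1][1]++ -> VV[1]=[1, 1, 0]
Event 2: LOCAL 1: VV[1][1]++ -> VV[1]=[1, 2, 0]
Event 3: SEND 2->1: VV[2][2]++ -> VV[2]=[0, 0, 1], msg_vec=[0, 0, 1]; VV[1]=max(VV[1],msg_vec) then VV[1][1]++ -> VV[1]=[1, 3, 1]
Event 4: SEND 1->2: VV[1][1]++ -> VV[1]=[1, 4, 1], msg_vec=[1, 4, 1]; VV[2]=max(VV[2],msg_vec) then VV[2][2]++ -> VV[2]=[1, 4, 2]
Event 5: LOCAL 2: VV[2][2]++ -> VV[2]=[1, 4, 3]
Final vectors: VV[0]=[1, 0, 0]; VV[1]=[1, 4, 1]; VV[2]=[1, 4, 3]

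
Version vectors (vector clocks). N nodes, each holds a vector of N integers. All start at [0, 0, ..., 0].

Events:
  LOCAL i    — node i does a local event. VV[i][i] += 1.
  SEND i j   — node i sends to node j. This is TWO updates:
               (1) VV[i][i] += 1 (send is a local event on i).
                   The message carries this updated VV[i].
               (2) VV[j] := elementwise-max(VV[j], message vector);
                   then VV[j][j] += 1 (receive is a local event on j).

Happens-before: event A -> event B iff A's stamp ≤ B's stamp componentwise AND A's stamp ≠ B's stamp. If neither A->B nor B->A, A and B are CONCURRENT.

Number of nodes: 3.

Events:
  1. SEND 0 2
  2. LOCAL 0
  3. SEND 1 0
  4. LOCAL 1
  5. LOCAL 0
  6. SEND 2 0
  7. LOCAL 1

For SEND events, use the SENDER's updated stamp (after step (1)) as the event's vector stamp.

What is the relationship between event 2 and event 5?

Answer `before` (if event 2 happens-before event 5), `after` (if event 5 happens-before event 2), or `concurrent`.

Answer: before

Derivation:
Initial: VV[0]=[0, 0, 0]
Initial: VV[1]=[0, 0, 0]
Initial: VV[2]=[0, 0, 0]
Event 1: SEND 0->2: VV[0][0]++ -> VV[0]=[1, 0, 0], msg_vec=[1, 0, 0]; VV[2]=max(VV[2],msg_vec) then VV[2][2]++ -> VV[2]=[1, 0, 1]
Event 2: LOCAL 0: VV[0][0]++ -> VV[0]=[2, 0, 0]
Event 3: SEND 1->0: VV[1][1]++ -> VV[1]=[0, 1, 0], msg_vec=[0, 1, 0]; VV[0]=max(VV[0],msg_vec) then VV[0][0]++ -> VV[0]=[3, 1, 0]
Event 4: LOCAL 1: VV[1][1]++ -> VV[1]=[0, 2, 0]
Event 5: LOCAL 0: VV[0][0]++ -> VV[0]=[4, 1, 0]
Event 6: SEND 2->0: VV[2][2]++ -> VV[2]=[1, 0, 2], msg_vec=[1, 0, 2]; VV[0]=max(VV[0],msg_vec) then VV[0][0]++ -> VV[0]=[5, 1, 2]
Event 7: LOCAL 1: VV[1][1]++ -> VV[1]=[0, 3, 0]
Event 2 stamp: [2, 0, 0]
Event 5 stamp: [4, 1, 0]
[2, 0, 0] <= [4, 1, 0]? True
[4, 1, 0] <= [2, 0, 0]? False
Relation: before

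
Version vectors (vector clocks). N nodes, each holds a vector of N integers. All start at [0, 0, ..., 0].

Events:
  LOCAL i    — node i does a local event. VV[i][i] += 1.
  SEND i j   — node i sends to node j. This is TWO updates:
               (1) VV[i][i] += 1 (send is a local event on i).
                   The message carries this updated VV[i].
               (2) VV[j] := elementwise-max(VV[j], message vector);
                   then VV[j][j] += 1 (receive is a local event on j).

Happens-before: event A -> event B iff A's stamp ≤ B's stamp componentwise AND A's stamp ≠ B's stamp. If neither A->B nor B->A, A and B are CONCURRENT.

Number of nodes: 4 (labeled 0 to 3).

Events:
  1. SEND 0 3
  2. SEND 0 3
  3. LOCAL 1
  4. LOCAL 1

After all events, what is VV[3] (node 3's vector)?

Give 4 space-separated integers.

Answer: 2 0 0 2

Derivation:
Initial: VV[0]=[0, 0, 0, 0]
Initial: VV[1]=[0, 0, 0, 0]
Initial: VV[2]=[0, 0, 0, 0]
Initial: VV[3]=[0, 0, 0, 0]
Event 1: SEND 0->3: VV[0][0]++ -> VV[0]=[1, 0, 0, 0], msg_vec=[1, 0, 0, 0]; VV[3]=max(VV[3],msg_vec) then VV[3][3]++ -> VV[3]=[1, 0, 0, 1]
Event 2: SEND 0->3: VV[0][0]++ -> VV[0]=[2, 0, 0, 0], msg_vec=[2, 0, 0, 0]; VV[3]=max(VV[3],msg_vec) then VV[3][3]++ -> VV[3]=[2, 0, 0, 2]
Event 3: LOCAL 1: VV[1][1]++ -> VV[1]=[0, 1, 0, 0]
Event 4: LOCAL 1: VV[1][1]++ -> VV[1]=[0, 2, 0, 0]
Final vectors: VV[0]=[2, 0, 0, 0]; VV[1]=[0, 2, 0, 0]; VV[2]=[0, 0, 0, 0]; VV[3]=[2, 0, 0, 2]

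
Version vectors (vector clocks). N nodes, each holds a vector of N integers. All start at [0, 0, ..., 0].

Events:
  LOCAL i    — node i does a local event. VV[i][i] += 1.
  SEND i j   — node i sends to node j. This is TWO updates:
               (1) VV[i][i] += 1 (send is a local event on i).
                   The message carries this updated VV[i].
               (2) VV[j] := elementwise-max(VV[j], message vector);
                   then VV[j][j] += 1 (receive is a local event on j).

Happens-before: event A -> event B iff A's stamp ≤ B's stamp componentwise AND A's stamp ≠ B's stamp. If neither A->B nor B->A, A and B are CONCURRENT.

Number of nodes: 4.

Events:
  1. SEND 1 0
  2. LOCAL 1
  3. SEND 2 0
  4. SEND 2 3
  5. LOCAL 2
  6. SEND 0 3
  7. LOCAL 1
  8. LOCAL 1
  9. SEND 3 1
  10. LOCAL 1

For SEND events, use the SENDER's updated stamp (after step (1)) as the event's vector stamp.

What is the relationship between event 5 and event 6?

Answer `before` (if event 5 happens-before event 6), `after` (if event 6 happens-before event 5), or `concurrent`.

Answer: concurrent

Derivation:
Initial: VV[0]=[0, 0, 0, 0]
Initial: VV[1]=[0, 0, 0, 0]
Initial: VV[2]=[0, 0, 0, 0]
Initial: VV[3]=[0, 0, 0, 0]
Event 1: SEND 1->0: VV[1][1]++ -> VV[1]=[0, 1, 0, 0], msg_vec=[0, 1, 0, 0]; VV[0]=max(VV[0],msg_vec) then VV[0][0]++ -> VV[0]=[1, 1, 0, 0]
Event 2: LOCAL 1: VV[1][1]++ -> VV[1]=[0, 2, 0, 0]
Event 3: SEND 2->0: VV[2][2]++ -> VV[2]=[0, 0, 1, 0], msg_vec=[0, 0, 1, 0]; VV[0]=max(VV[0],msg_vec) then VV[0][0]++ -> VV[0]=[2, 1, 1, 0]
Event 4: SEND 2->3: VV[2][2]++ -> VV[2]=[0, 0, 2, 0], msg_vec=[0, 0, 2, 0]; VV[3]=max(VV[3],msg_vec) then VV[3][3]++ -> VV[3]=[0, 0, 2, 1]
Event 5: LOCAL 2: VV[2][2]++ -> VV[2]=[0, 0, 3, 0]
Event 6: SEND 0->3: VV[0][0]++ -> VV[0]=[3, 1, 1, 0], msg_vec=[3, 1, 1, 0]; VV[3]=max(VV[3],msg_vec) then VV[3][3]++ -> VV[3]=[3, 1, 2, 2]
Event 7: LOCAL 1: VV[1][1]++ -> VV[1]=[0, 3, 0, 0]
Event 8: LOCAL 1: VV[1][1]++ -> VV[1]=[0, 4, 0, 0]
Event 9: SEND 3->1: VV[3][3]++ -> VV[3]=[3, 1, 2, 3], msg_vec=[3, 1, 2, 3]; VV[1]=max(VV[1],msg_vec) then VV[1][1]++ -> VV[1]=[3, 5, 2, 3]
Event 10: LOCAL 1: VV[1][1]++ -> VV[1]=[3, 6, 2, 3]
Event 5 stamp: [0, 0, 3, 0]
Event 6 stamp: [3, 1, 1, 0]
[0, 0, 3, 0] <= [3, 1, 1, 0]? False
[3, 1, 1, 0] <= [0, 0, 3, 0]? False
Relation: concurrent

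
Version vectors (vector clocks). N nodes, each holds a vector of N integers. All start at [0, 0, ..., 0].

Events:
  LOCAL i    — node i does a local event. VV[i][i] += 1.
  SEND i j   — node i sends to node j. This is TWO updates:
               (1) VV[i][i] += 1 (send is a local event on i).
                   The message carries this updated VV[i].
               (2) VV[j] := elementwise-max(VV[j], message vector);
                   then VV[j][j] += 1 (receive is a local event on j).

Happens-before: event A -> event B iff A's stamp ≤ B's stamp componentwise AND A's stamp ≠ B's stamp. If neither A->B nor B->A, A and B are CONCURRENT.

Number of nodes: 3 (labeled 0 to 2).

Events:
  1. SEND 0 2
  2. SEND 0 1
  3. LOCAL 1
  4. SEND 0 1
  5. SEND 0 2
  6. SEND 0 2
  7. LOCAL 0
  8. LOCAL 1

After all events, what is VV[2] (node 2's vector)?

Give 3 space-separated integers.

Initial: VV[0]=[0, 0, 0]
Initial: VV[1]=[0, 0, 0]
Initial: VV[2]=[0, 0, 0]
Event 1: SEND 0->2: VV[0][0]++ -> VV[0]=[1, 0, 0], msg_vec=[1, 0, 0]; VV[2]=max(VV[2],msg_vec) then VV[2][2]++ -> VV[2]=[1, 0, 1]
Event 2: SEND 0->1: VV[0][0]++ -> VV[0]=[2, 0, 0], msg_vec=[2, 0, 0]; VV[1]=max(VV[1],msg_vec) then VV[1][1]++ -> VV[1]=[2, 1, 0]
Event 3: LOCAL 1: VV[1][1]++ -> VV[1]=[2, 2, 0]
Event 4: SEND 0->1: VV[0][0]++ -> VV[0]=[3, 0, 0], msg_vec=[3, 0, 0]; VV[1]=max(VV[1],msg_vec) then VV[1][1]++ -> VV[1]=[3, 3, 0]
Event 5: SEND 0->2: VV[0][0]++ -> VV[0]=[4, 0, 0], msg_vec=[4, 0, 0]; VV[2]=max(VV[2],msg_vec) then VV[2][2]++ -> VV[2]=[4, 0, 2]
Event 6: SEND 0->2: VV[0][0]++ -> VV[0]=[5, 0, 0], msg_vec=[5, 0, 0]; VV[2]=max(VV[2],msg_vec) then VV[2][2]++ -> VV[2]=[5, 0, 3]
Event 7: LOCAL 0: VV[0][0]++ -> VV[0]=[6, 0, 0]
Event 8: LOCAL 1: VV[1][1]++ -> VV[1]=[3, 4, 0]
Final vectors: VV[0]=[6, 0, 0]; VV[1]=[3, 4, 0]; VV[2]=[5, 0, 3]

Answer: 5 0 3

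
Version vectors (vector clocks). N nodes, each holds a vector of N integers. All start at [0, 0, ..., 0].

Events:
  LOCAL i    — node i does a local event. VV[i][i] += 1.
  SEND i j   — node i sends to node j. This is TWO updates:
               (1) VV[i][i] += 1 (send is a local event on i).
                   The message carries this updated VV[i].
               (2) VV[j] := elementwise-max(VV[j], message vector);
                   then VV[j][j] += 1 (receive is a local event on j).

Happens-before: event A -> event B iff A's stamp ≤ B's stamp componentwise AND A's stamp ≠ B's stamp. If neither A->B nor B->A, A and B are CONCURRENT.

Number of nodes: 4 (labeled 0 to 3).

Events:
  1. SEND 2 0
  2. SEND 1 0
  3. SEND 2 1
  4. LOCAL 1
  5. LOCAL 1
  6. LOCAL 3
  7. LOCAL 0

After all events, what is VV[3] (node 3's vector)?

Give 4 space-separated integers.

Answer: 0 0 0 1

Derivation:
Initial: VV[0]=[0, 0, 0, 0]
Initial: VV[1]=[0, 0, 0, 0]
Initial: VV[2]=[0, 0, 0, 0]
Initial: VV[3]=[0, 0, 0, 0]
Event 1: SEND 2->0: VV[2][2]++ -> VV[2]=[0, 0, 1, 0], msg_vec=[0, 0, 1, 0]; VV[0]=max(VV[0],msg_vec) then VV[0][0]++ -> VV[0]=[1, 0, 1, 0]
Event 2: SEND 1->0: VV[1][1]++ -> VV[1]=[0, 1, 0, 0], msg_vec=[0, 1, 0, 0]; VV[0]=max(VV[0],msg_vec) then VV[0][0]++ -> VV[0]=[2, 1, 1, 0]
Event 3: SEND 2->1: VV[2][2]++ -> VV[2]=[0, 0, 2, 0], msg_vec=[0, 0, 2, 0]; VV[1]=max(VV[1],msg_vec) then VV[1][1]++ -> VV[1]=[0, 2, 2, 0]
Event 4: LOCAL 1: VV[1][1]++ -> VV[1]=[0, 3, 2, 0]
Event 5: LOCAL 1: VV[1][1]++ -> VV[1]=[0, 4, 2, 0]
Event 6: LOCAL 3: VV[3][3]++ -> VV[3]=[0, 0, 0, 1]
Event 7: LOCAL 0: VV[0][0]++ -> VV[0]=[3, 1, 1, 0]
Final vectors: VV[0]=[3, 1, 1, 0]; VV[1]=[0, 4, 2, 0]; VV[2]=[0, 0, 2, 0]; VV[3]=[0, 0, 0, 1]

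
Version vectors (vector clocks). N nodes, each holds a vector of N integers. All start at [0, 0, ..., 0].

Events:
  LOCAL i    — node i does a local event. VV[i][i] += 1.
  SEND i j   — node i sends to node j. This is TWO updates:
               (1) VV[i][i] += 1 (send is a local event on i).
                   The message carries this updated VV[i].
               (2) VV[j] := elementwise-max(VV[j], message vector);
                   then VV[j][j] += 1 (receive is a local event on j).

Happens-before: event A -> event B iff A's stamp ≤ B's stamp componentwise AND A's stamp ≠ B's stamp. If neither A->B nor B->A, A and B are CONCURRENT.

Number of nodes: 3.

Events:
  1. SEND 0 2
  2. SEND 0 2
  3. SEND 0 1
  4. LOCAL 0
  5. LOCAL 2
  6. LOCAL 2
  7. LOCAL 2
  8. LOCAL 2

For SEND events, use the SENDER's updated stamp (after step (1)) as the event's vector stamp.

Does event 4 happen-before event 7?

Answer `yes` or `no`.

Initial: VV[0]=[0, 0, 0]
Initial: VV[1]=[0, 0, 0]
Initial: VV[2]=[0, 0, 0]
Event 1: SEND 0->2: VV[0][0]++ -> VV[0]=[1, 0, 0], msg_vec=[1, 0, 0]; VV[2]=max(VV[2],msg_vec) then VV[2][2]++ -> VV[2]=[1, 0, 1]
Event 2: SEND 0->2: VV[0][0]++ -> VV[0]=[2, 0, 0], msg_vec=[2, 0, 0]; VV[2]=max(VV[2],msg_vec) then VV[2][2]++ -> VV[2]=[2, 0, 2]
Event 3: SEND 0->1: VV[0][0]++ -> VV[0]=[3, 0, 0], msg_vec=[3, 0, 0]; VV[1]=max(VV[1],msg_vec) then VV[1][1]++ -> VV[1]=[3, 1, 0]
Event 4: LOCAL 0: VV[0][0]++ -> VV[0]=[4, 0, 0]
Event 5: LOCAL 2: VV[2][2]++ -> VV[2]=[2, 0, 3]
Event 6: LOCAL 2: VV[2][2]++ -> VV[2]=[2, 0, 4]
Event 7: LOCAL 2: VV[2][2]++ -> VV[2]=[2, 0, 5]
Event 8: LOCAL 2: VV[2][2]++ -> VV[2]=[2, 0, 6]
Event 4 stamp: [4, 0, 0]
Event 7 stamp: [2, 0, 5]
[4, 0, 0] <= [2, 0, 5]? False. Equal? False. Happens-before: False

Answer: no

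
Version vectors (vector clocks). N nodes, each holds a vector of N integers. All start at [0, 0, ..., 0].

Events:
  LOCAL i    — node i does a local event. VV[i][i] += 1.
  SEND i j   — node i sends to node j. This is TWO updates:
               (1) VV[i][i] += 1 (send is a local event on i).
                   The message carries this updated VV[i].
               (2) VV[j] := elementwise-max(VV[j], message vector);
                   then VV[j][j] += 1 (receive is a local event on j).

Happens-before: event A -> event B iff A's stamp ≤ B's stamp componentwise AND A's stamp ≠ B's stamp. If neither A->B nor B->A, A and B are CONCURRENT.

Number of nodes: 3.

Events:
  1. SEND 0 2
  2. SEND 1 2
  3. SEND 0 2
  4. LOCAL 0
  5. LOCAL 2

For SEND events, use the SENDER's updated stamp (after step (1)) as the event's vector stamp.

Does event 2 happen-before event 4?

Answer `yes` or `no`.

Answer: no

Derivation:
Initial: VV[0]=[0, 0, 0]
Initial: VV[1]=[0, 0, 0]
Initial: VV[2]=[0, 0, 0]
Event 1: SEND 0->2: VV[0][0]++ -> VV[0]=[1, 0, 0], msg_vec=[1, 0, 0]; VV[2]=max(VV[2],msg_vec) then VV[2][2]++ -> VV[2]=[1, 0, 1]
Event 2: SEND 1->2: VV[1][1]++ -> VV[1]=[0, 1, 0], msg_vec=[0, 1, 0]; VV[2]=max(VV[2],msg_vec) then VV[2][2]++ -> VV[2]=[1, 1, 2]
Event 3: SEND 0->2: VV[0][0]++ -> VV[0]=[2, 0, 0], msg_vec=[2, 0, 0]; VV[2]=max(VV[2],msg_vec) then VV[2][2]++ -> VV[2]=[2, 1, 3]
Event 4: LOCAL 0: VV[0][0]++ -> VV[0]=[3, 0, 0]
Event 5: LOCAL 2: VV[2][2]++ -> VV[2]=[2, 1, 4]
Event 2 stamp: [0, 1, 0]
Event 4 stamp: [3, 0, 0]
[0, 1, 0] <= [3, 0, 0]? False. Equal? False. Happens-before: False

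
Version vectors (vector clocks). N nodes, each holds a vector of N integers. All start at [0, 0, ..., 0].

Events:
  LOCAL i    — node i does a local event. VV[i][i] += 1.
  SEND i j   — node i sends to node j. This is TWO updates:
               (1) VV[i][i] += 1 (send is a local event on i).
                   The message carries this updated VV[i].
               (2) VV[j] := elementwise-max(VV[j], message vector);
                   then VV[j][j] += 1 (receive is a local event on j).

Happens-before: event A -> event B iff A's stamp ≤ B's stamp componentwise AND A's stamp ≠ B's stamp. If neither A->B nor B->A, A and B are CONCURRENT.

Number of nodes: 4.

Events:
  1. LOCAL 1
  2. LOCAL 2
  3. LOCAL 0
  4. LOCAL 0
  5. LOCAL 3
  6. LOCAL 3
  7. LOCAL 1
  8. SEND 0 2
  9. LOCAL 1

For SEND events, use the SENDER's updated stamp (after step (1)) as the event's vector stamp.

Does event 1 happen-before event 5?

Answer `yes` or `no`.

Answer: no

Derivation:
Initial: VV[0]=[0, 0, 0, 0]
Initial: VV[1]=[0, 0, 0, 0]
Initial: VV[2]=[0, 0, 0, 0]
Initial: VV[3]=[0, 0, 0, 0]
Event 1: LOCAL 1: VV[1][1]++ -> VV[1]=[0, 1, 0, 0]
Event 2: LOCAL 2: VV[2][2]++ -> VV[2]=[0, 0, 1, 0]
Event 3: LOCAL 0: VV[0][0]++ -> VV[0]=[1, 0, 0, 0]
Event 4: LOCAL 0: VV[0][0]++ -> VV[0]=[2, 0, 0, 0]
Event 5: LOCAL 3: VV[3][3]++ -> VV[3]=[0, 0, 0, 1]
Event 6: LOCAL 3: VV[3][3]++ -> VV[3]=[0, 0, 0, 2]
Event 7: LOCAL 1: VV[1][1]++ -> VV[1]=[0, 2, 0, 0]
Event 8: SEND 0->2: VV[0][0]++ -> VV[0]=[3, 0, 0, 0], msg_vec=[3, 0, 0, 0]; VV[2]=max(VV[2],msg_vec) then VV[2][2]++ -> VV[2]=[3, 0, 2, 0]
Event 9: LOCAL 1: VV[1][1]++ -> VV[1]=[0, 3, 0, 0]
Event 1 stamp: [0, 1, 0, 0]
Event 5 stamp: [0, 0, 0, 1]
[0, 1, 0, 0] <= [0, 0, 0, 1]? False. Equal? False. Happens-before: False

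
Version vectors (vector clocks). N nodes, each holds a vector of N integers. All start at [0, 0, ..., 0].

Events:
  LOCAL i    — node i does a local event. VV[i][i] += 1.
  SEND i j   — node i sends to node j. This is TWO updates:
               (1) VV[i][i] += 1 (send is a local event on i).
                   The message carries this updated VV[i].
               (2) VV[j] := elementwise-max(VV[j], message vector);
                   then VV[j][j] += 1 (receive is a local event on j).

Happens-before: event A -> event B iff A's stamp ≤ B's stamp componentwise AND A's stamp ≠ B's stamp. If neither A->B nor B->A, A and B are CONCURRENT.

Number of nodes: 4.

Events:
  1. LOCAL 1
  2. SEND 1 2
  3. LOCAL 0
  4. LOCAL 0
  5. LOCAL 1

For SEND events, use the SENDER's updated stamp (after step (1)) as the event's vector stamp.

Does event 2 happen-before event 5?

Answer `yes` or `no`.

Answer: yes

Derivation:
Initial: VV[0]=[0, 0, 0, 0]
Initial: VV[1]=[0, 0, 0, 0]
Initial: VV[2]=[0, 0, 0, 0]
Initial: VV[3]=[0, 0, 0, 0]
Event 1: LOCAL 1: VV[1][1]++ -> VV[1]=[0, 1, 0, 0]
Event 2: SEND 1->2: VV[1][1]++ -> VV[1]=[0, 2, 0, 0], msg_vec=[0, 2, 0, 0]; VV[2]=max(VV[2],msg_vec) then VV[2][2]++ -> VV[2]=[0, 2, 1, 0]
Event 3: LOCAL 0: VV[0][0]++ -> VV[0]=[1, 0, 0, 0]
Event 4: LOCAL 0: VV[0][0]++ -> VV[0]=[2, 0, 0, 0]
Event 5: LOCAL 1: VV[1][1]++ -> VV[1]=[0, 3, 0, 0]
Event 2 stamp: [0, 2, 0, 0]
Event 5 stamp: [0, 3, 0, 0]
[0, 2, 0, 0] <= [0, 3, 0, 0]? True. Equal? False. Happens-before: True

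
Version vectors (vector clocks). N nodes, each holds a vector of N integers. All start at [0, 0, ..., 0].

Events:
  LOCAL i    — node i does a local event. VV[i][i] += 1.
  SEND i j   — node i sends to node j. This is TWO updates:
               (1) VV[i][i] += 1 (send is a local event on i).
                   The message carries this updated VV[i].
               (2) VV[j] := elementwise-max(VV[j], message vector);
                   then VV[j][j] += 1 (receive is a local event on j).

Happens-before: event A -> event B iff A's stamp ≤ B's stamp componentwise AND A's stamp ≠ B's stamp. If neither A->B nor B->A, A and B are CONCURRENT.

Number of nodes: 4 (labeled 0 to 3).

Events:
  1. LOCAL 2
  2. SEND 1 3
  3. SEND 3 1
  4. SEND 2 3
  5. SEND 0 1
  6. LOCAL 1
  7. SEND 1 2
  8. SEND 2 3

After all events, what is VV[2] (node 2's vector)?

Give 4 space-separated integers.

Initial: VV[0]=[0, 0, 0, 0]
Initial: VV[1]=[0, 0, 0, 0]
Initial: VV[2]=[0, 0, 0, 0]
Initial: VV[3]=[0, 0, 0, 0]
Event 1: LOCAL 2: VV[2][2]++ -> VV[2]=[0, 0, 1, 0]
Event 2: SEND 1->3: VV[1][1]++ -> VV[1]=[0, 1, 0, 0], msg_vec=[0, 1, 0, 0]; VV[3]=max(VV[3],msg_vec) then VV[3][3]++ -> VV[3]=[0, 1, 0, 1]
Event 3: SEND 3->1: VV[3][3]++ -> VV[3]=[0, 1, 0, 2], msg_vec=[0, 1, 0, 2]; VV[1]=max(VV[1],msg_vec) then VV[1][1]++ -> VV[1]=[0, 2, 0, 2]
Event 4: SEND 2->3: VV[2][2]++ -> VV[2]=[0, 0, 2, 0], msg_vec=[0, 0, 2, 0]; VV[3]=max(VV[3],msg_vec) then VV[3][3]++ -> VV[3]=[0, 1, 2, 3]
Event 5: SEND 0->1: VV[0][0]++ -> VV[0]=[1, 0, 0, 0], msg_vec=[1, 0, 0, 0]; VV[1]=max(VV[1],msg_vec) then VV[1][1]++ -> VV[1]=[1, 3, 0, 2]
Event 6: LOCAL 1: VV[1][1]++ -> VV[1]=[1, 4, 0, 2]
Event 7: SEND 1->2: VV[1][1]++ -> VV[1]=[1, 5, 0, 2], msg_vec=[1, 5, 0, 2]; VV[2]=max(VV[2],msg_vec) then VV[2][2]++ -> VV[2]=[1, 5, 3, 2]
Event 8: SEND 2->3: VV[2][2]++ -> VV[2]=[1, 5, 4, 2], msg_vec=[1, 5, 4, 2]; VV[3]=max(VV[3],msg_vec) then VV[3][3]++ -> VV[3]=[1, 5, 4, 4]
Final vectors: VV[0]=[1, 0, 0, 0]; VV[1]=[1, 5, 0, 2]; VV[2]=[1, 5, 4, 2]; VV[3]=[1, 5, 4, 4]

Answer: 1 5 4 2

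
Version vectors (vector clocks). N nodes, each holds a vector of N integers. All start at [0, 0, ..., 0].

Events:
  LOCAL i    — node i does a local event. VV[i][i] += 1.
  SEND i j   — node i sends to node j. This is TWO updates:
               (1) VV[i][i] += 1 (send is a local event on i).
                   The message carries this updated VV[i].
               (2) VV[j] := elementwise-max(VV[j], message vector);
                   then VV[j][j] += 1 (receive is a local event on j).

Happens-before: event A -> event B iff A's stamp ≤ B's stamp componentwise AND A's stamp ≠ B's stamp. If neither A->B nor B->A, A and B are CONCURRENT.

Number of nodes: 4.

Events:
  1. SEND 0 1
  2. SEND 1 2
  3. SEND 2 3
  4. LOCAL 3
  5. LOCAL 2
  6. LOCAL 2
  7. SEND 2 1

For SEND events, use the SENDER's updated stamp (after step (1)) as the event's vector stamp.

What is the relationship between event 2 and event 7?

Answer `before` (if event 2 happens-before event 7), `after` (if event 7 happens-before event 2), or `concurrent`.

Answer: before

Derivation:
Initial: VV[0]=[0, 0, 0, 0]
Initial: VV[1]=[0, 0, 0, 0]
Initial: VV[2]=[0, 0, 0, 0]
Initial: VV[3]=[0, 0, 0, 0]
Event 1: SEND 0->1: VV[0][0]++ -> VV[0]=[1, 0, 0, 0], msg_vec=[1, 0, 0, 0]; VV[1]=max(VV[1],msg_vec) then VV[1][1]++ -> VV[1]=[1, 1, 0, 0]
Event 2: SEND 1->2: VV[1][1]++ -> VV[1]=[1, 2, 0, 0], msg_vec=[1, 2, 0, 0]; VV[2]=max(VV[2],msg_vec) then VV[2][2]++ -> VV[2]=[1, 2, 1, 0]
Event 3: SEND 2->3: VV[2][2]++ -> VV[2]=[1, 2, 2, 0], msg_vec=[1, 2, 2, 0]; VV[3]=max(VV[3],msg_vec) then VV[3][3]++ -> VV[3]=[1, 2, 2, 1]
Event 4: LOCAL 3: VV[3][3]++ -> VV[3]=[1, 2, 2, 2]
Event 5: LOCAL 2: VV[2][2]++ -> VV[2]=[1, 2, 3, 0]
Event 6: LOCAL 2: VV[2][2]++ -> VV[2]=[1, 2, 4, 0]
Event 7: SEND 2->1: VV[2][2]++ -> VV[2]=[1, 2, 5, 0], msg_vec=[1, 2, 5, 0]; VV[1]=max(VV[1],msg_vec) then VV[1][1]++ -> VV[1]=[1, 3, 5, 0]
Event 2 stamp: [1, 2, 0, 0]
Event 7 stamp: [1, 2, 5, 0]
[1, 2, 0, 0] <= [1, 2, 5, 0]? True
[1, 2, 5, 0] <= [1, 2, 0, 0]? False
Relation: before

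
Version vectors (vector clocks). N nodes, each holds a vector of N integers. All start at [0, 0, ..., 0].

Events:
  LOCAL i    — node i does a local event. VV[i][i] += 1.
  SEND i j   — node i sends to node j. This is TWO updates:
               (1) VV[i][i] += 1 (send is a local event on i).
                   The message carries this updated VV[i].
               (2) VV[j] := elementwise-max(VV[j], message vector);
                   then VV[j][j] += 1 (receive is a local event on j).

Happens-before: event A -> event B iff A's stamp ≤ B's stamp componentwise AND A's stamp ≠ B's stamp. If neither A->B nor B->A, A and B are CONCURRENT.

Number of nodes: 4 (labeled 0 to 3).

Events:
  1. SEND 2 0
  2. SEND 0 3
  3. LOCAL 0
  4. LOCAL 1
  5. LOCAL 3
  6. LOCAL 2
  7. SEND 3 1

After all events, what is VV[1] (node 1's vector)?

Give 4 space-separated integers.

Initial: VV[0]=[0, 0, 0, 0]
Initial: VV[1]=[0, 0, 0, 0]
Initial: VV[2]=[0, 0, 0, 0]
Initial: VV[3]=[0, 0, 0, 0]
Event 1: SEND 2->0: VV[2][2]++ -> VV[2]=[0, 0, 1, 0], msg_vec=[0, 0, 1, 0]; VV[0]=max(VV[0],msg_vec) then VV[0][0]++ -> VV[0]=[1, 0, 1, 0]
Event 2: SEND 0->3: VV[0][0]++ -> VV[0]=[2, 0, 1, 0], msg_vec=[2, 0, 1, 0]; VV[3]=max(VV[3],msg_vec) then VV[3][3]++ -> VV[3]=[2, 0, 1, 1]
Event 3: LOCAL 0: VV[0][0]++ -> VV[0]=[3, 0, 1, 0]
Event 4: LOCAL 1: VV[1][1]++ -> VV[1]=[0, 1, 0, 0]
Event 5: LOCAL 3: VV[3][3]++ -> VV[3]=[2, 0, 1, 2]
Event 6: LOCAL 2: VV[2][2]++ -> VV[2]=[0, 0, 2, 0]
Event 7: SEND 3->1: VV[3][3]++ -> VV[3]=[2, 0, 1, 3], msg_vec=[2, 0, 1, 3]; VV[1]=max(VV[1],msg_vec) then VV[1][1]++ -> VV[1]=[2, 2, 1, 3]
Final vectors: VV[0]=[3, 0, 1, 0]; VV[1]=[2, 2, 1, 3]; VV[2]=[0, 0, 2, 0]; VV[3]=[2, 0, 1, 3]

Answer: 2 2 1 3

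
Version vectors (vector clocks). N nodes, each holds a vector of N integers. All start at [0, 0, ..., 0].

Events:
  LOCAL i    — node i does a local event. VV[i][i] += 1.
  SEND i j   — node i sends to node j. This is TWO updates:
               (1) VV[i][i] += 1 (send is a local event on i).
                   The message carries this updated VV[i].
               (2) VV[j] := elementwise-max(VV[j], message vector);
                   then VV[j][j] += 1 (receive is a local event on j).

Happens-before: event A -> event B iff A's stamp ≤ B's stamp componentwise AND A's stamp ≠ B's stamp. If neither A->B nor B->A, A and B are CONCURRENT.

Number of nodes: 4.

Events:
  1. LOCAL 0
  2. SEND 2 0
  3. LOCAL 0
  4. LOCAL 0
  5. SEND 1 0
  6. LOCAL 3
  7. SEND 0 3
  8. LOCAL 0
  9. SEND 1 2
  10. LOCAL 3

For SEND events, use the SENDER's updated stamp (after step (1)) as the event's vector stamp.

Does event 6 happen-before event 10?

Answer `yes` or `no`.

Initial: VV[0]=[0, 0, 0, 0]
Initial: VV[1]=[0, 0, 0, 0]
Initial: VV[2]=[0, 0, 0, 0]
Initial: VV[3]=[0, 0, 0, 0]
Event 1: LOCAL 0: VV[0][0]++ -> VV[0]=[1, 0, 0, 0]
Event 2: SEND 2->0: VV[2][2]++ -> VV[2]=[0, 0, 1, 0], msg_vec=[0, 0, 1, 0]; VV[0]=max(VV[0],msg_vec) then VV[0][0]++ -> VV[0]=[2, 0, 1, 0]
Event 3: LOCAL 0: VV[0][0]++ -> VV[0]=[3, 0, 1, 0]
Event 4: LOCAL 0: VV[0][0]++ -> VV[0]=[4, 0, 1, 0]
Event 5: SEND 1->0: VV[1][1]++ -> VV[1]=[0, 1, 0, 0], msg_vec=[0, 1, 0, 0]; VV[0]=max(VV[0],msg_vec) then VV[0][0]++ -> VV[0]=[5, 1, 1, 0]
Event 6: LOCAL 3: VV[3][3]++ -> VV[3]=[0, 0, 0, 1]
Event 7: SEND 0->3: VV[0][0]++ -> VV[0]=[6, 1, 1, 0], msg_vec=[6, 1, 1, 0]; VV[3]=max(VV[3],msg_vec) then VV[3][3]++ -> VV[3]=[6, 1, 1, 2]
Event 8: LOCAL 0: VV[0][0]++ -> VV[0]=[7, 1, 1, 0]
Event 9: SEND 1->2: VV[1][1]++ -> VV[1]=[0, 2, 0, 0], msg_vec=[0, 2, 0, 0]; VV[2]=max(VV[2],msg_vec) then VV[2][2]++ -> VV[2]=[0, 2, 2, 0]
Event 10: LOCAL 3: VV[3][3]++ -> VV[3]=[6, 1, 1, 3]
Event 6 stamp: [0, 0, 0, 1]
Event 10 stamp: [6, 1, 1, 3]
[0, 0, 0, 1] <= [6, 1, 1, 3]? True. Equal? False. Happens-before: True

Answer: yes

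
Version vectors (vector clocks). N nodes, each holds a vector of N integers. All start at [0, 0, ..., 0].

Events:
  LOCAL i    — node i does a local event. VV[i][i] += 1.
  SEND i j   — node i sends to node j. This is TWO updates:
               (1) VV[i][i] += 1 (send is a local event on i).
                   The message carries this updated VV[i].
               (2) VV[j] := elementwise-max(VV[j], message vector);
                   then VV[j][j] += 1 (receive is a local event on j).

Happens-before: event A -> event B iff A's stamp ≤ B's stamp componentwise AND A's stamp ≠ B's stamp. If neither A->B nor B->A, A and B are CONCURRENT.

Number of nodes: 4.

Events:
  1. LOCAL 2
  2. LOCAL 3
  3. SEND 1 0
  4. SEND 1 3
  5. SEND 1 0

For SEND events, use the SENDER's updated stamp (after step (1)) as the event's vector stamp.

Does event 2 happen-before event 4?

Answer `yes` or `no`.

Initial: VV[0]=[0, 0, 0, 0]
Initial: VV[1]=[0, 0, 0, 0]
Initial: VV[2]=[0, 0, 0, 0]
Initial: VV[3]=[0, 0, 0, 0]
Event 1: LOCAL 2: VV[2][2]++ -> VV[2]=[0, 0, 1, 0]
Event 2: LOCAL 3: VV[3][3]++ -> VV[3]=[0, 0, 0, 1]
Event 3: SEND 1->0: VV[1][1]++ -> VV[1]=[0, 1, 0, 0], msg_vec=[0, 1, 0, 0]; VV[0]=max(VV[0],msg_vec) then VV[0][0]++ -> VV[0]=[1, 1, 0, 0]
Event 4: SEND 1->3: VV[1][1]++ -> VV[1]=[0, 2, 0, 0], msg_vec=[0, 2, 0, 0]; VV[3]=max(VV[3],msg_vec) then VV[3][3]++ -> VV[3]=[0, 2, 0, 2]
Event 5: SEND 1->0: VV[1][1]++ -> VV[1]=[0, 3, 0, 0], msg_vec=[0, 3, 0, 0]; VV[0]=max(VV[0],msg_vec) then VV[0][0]++ -> VV[0]=[2, 3, 0, 0]
Event 2 stamp: [0, 0, 0, 1]
Event 4 stamp: [0, 2, 0, 0]
[0, 0, 0, 1] <= [0, 2, 0, 0]? False. Equal? False. Happens-before: False

Answer: no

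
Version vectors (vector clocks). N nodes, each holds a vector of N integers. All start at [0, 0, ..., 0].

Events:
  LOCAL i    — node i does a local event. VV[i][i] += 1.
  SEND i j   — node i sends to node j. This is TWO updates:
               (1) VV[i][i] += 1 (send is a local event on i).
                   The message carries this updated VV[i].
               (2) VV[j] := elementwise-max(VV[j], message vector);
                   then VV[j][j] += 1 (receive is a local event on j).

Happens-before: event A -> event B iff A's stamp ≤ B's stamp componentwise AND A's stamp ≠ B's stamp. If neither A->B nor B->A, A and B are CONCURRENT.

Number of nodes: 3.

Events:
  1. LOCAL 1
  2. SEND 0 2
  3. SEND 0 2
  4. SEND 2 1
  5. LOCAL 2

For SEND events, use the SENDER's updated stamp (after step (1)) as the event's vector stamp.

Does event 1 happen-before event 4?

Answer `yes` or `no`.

Answer: no

Derivation:
Initial: VV[0]=[0, 0, 0]
Initial: VV[1]=[0, 0, 0]
Initial: VV[2]=[0, 0, 0]
Event 1: LOCAL 1: VV[1][1]++ -> VV[1]=[0, 1, 0]
Event 2: SEND 0->2: VV[0][0]++ -> VV[0]=[1, 0, 0], msg_vec=[1, 0, 0]; VV[2]=max(VV[2],msg_vec) then VV[2][2]++ -> VV[2]=[1, 0, 1]
Event 3: SEND 0->2: VV[0][0]++ -> VV[0]=[2, 0, 0], msg_vec=[2, 0, 0]; VV[2]=max(VV[2],msg_vec) then VV[2][2]++ -> VV[2]=[2, 0, 2]
Event 4: SEND 2->1: VV[2][2]++ -> VV[2]=[2, 0, 3], msg_vec=[2, 0, 3]; VV[1]=max(VV[1],msg_vec) then VV[1][1]++ -> VV[1]=[2, 2, 3]
Event 5: LOCAL 2: VV[2][2]++ -> VV[2]=[2, 0, 4]
Event 1 stamp: [0, 1, 0]
Event 4 stamp: [2, 0, 3]
[0, 1, 0] <= [2, 0, 3]? False. Equal? False. Happens-before: False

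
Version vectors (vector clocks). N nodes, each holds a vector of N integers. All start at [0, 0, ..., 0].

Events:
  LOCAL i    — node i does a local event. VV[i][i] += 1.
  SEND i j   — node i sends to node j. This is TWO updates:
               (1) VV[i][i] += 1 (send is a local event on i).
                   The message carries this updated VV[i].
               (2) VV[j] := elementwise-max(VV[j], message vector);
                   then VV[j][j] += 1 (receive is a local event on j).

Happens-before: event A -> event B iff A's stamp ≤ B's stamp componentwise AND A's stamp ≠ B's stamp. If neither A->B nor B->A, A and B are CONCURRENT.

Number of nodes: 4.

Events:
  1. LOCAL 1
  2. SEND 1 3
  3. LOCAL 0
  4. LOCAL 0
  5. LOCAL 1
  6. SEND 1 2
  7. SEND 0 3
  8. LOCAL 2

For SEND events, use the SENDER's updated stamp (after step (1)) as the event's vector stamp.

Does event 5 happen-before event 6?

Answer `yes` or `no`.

Initial: VV[0]=[0, 0, 0, 0]
Initial: VV[1]=[0, 0, 0, 0]
Initial: VV[2]=[0, 0, 0, 0]
Initial: VV[3]=[0, 0, 0, 0]
Event 1: LOCAL 1: VV[1][1]++ -> VV[1]=[0, 1, 0, 0]
Event 2: SEND 1->3: VV[1][1]++ -> VV[1]=[0, 2, 0, 0], msg_vec=[0, 2, 0, 0]; VV[3]=max(VV[3],msg_vec) then VV[3][3]++ -> VV[3]=[0, 2, 0, 1]
Event 3: LOCAL 0: VV[0][0]++ -> VV[0]=[1, 0, 0, 0]
Event 4: LOCAL 0: VV[0][0]++ -> VV[0]=[2, 0, 0, 0]
Event 5: LOCAL 1: VV[1][1]++ -> VV[1]=[0, 3, 0, 0]
Event 6: SEND 1->2: VV[1][1]++ -> VV[1]=[0, 4, 0, 0], msg_vec=[0, 4, 0, 0]; VV[2]=max(VV[2],msg_vec) then VV[2][2]++ -> VV[2]=[0, 4, 1, 0]
Event 7: SEND 0->3: VV[0][0]++ -> VV[0]=[3, 0, 0, 0], msg_vec=[3, 0, 0, 0]; VV[3]=max(VV[3],msg_vec) then VV[3][3]++ -> VV[3]=[3, 2, 0, 2]
Event 8: LOCAL 2: VV[2][2]++ -> VV[2]=[0, 4, 2, 0]
Event 5 stamp: [0, 3, 0, 0]
Event 6 stamp: [0, 4, 0, 0]
[0, 3, 0, 0] <= [0, 4, 0, 0]? True. Equal? False. Happens-before: True

Answer: yes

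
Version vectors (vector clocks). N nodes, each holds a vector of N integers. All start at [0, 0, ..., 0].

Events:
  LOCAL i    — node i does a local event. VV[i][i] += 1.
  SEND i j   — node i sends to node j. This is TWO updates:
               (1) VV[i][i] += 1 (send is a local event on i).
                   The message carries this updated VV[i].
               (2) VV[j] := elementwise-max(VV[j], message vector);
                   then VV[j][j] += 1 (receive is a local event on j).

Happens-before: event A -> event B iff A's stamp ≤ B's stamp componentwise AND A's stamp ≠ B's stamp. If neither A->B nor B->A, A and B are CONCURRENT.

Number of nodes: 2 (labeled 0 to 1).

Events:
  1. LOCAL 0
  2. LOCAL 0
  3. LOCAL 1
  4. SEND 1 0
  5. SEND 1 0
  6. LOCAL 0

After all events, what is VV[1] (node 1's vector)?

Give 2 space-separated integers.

Answer: 0 3

Derivation:
Initial: VV[0]=[0, 0]
Initial: VV[1]=[0, 0]
Event 1: LOCAL 0: VV[0][0]++ -> VV[0]=[1, 0]
Event 2: LOCAL 0: VV[0][0]++ -> VV[0]=[2, 0]
Event 3: LOCAL 1: VV[1][1]++ -> VV[1]=[0, 1]
Event 4: SEND 1->0: VV[1][1]++ -> VV[1]=[0, 2], msg_vec=[0, 2]; VV[0]=max(VV[0],msg_vec) then VV[0][0]++ -> VV[0]=[3, 2]
Event 5: SEND 1->0: VV[1][1]++ -> VV[1]=[0, 3], msg_vec=[0, 3]; VV[0]=max(VV[0],msg_vec) then VV[0][0]++ -> VV[0]=[4, 3]
Event 6: LOCAL 0: VV[0][0]++ -> VV[0]=[5, 3]
Final vectors: VV[0]=[5, 3]; VV[1]=[0, 3]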